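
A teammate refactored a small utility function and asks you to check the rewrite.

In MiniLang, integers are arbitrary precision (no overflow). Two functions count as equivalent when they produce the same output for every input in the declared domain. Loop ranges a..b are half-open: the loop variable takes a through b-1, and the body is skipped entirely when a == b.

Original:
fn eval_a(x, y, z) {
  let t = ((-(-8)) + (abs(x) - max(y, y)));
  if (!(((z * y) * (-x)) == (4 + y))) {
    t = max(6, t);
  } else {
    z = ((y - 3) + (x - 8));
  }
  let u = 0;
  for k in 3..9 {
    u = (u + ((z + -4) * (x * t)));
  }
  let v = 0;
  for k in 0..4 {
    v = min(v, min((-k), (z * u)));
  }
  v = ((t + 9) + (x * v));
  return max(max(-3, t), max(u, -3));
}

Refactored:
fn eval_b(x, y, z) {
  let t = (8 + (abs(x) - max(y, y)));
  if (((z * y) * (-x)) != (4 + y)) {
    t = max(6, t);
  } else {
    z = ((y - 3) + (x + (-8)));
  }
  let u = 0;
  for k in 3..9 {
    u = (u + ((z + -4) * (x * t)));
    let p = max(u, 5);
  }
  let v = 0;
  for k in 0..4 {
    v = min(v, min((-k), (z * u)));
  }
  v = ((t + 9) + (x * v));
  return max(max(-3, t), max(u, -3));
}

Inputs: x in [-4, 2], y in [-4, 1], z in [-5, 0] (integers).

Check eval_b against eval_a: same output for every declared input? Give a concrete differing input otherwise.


Comparing the listings, the differences include: boolean connective usage differs, constant usage differs, min/max/abs usage differs, local variable names differ, arithmetic usage differs, comparison usage differs, statement counts differ.
As a probe, take x=-4, y=-2, z=0: eval_a runs t := 14 | (!(((z * y) * (-x)) == (4 + y))): true | t := 14 | u := 0 | iter k=3: | u := 224 | iter k=4: | u := 448 | iter k=5: | u := 672 | iter k=6: | u := 896 | iter k=7: | u := 1120 | iter k=8: | u := 1344 | v := 0 | iter k=0: | v := 0 | iter k=1: | v := -1 | iter k=2: | v := -2 | iter k=3: | v := -3 | v := 35 | result 1344; eval_b runs t := 14 | (((z * y) * (-x)) != (4 + y)): true | t := 14 | u := 0 | iter k=3: | u := 224 | p := 224 | iter k=4: | u := 448 | p := 448 | iter k=5: | u := 672 | p := 672 | iter k=6: | u := 896 | p := 896 | iter k=7: | u := 1120 | p := 1120 | iter k=8: | u := 1344 | p := 1344 | v := 0 | iter k=0: | v := 0 | iter k=1: | v := -1 | iter k=2: | v := -2 | iter k=3: | v := -3 | v := 35 | result 1344; both end at 1344.
Every one of the 252 inputs gives matching results.
verdict: equivalent


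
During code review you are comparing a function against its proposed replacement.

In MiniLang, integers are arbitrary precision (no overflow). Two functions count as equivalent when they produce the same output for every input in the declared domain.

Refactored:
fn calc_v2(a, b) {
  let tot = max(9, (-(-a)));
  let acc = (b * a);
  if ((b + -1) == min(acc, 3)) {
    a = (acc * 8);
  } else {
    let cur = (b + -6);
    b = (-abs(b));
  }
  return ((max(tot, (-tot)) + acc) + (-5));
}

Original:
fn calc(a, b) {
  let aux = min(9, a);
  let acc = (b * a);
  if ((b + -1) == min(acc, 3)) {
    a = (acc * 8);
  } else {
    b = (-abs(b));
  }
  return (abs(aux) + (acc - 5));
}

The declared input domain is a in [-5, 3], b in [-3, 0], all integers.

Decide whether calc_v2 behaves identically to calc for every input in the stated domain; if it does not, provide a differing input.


Take a=-5, b=-3.
calc: aux = -5; acc = 15; ((b + -1) == min(acc, 3)) -> false; b = -3; return 15
calc_v2: tot = 9; acc = 15; ((b + -1) == min(acc, 3)) -> false; cur = -9; b = -3; return 19
15 and 19 differ, so these are not the same function on this domain.
verdict: not equivalent; witness: a=-5, b=-3


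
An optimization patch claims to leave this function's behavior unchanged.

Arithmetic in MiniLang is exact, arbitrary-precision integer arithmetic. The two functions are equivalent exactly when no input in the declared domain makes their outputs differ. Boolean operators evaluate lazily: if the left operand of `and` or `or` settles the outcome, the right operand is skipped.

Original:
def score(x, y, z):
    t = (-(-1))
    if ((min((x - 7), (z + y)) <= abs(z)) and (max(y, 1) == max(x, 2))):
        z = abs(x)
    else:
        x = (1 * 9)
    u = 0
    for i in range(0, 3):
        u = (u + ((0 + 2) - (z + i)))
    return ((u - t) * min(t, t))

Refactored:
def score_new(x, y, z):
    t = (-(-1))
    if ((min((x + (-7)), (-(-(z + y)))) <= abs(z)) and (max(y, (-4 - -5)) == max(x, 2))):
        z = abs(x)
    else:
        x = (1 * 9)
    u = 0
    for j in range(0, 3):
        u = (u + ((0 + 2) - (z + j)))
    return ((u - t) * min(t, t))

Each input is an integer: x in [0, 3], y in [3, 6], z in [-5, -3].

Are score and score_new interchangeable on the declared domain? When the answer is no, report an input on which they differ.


Comparing the listings, the differences include: local variable names differ, and constant usage differs, and arithmetic usage differs.
As a probe, take x=3, y=3, z=-4: score runs t := 1 | ((min((x - 7), (z + y)) <= abs(z)) and (max(y, 1) == max(x, 2))): true | z := 3 | u := 0 | iter i=0: | u := -1 | iter i=1: | u := -3 | iter i=2: | u := -6 | result -7; score_new runs t := 1 | ((min((x + (-7)), (-(-(z + y)))) <= abs(z)) and (max(y, (-4 - -5)) == max(x, 2))): true | z := 3 | u := 0 | iter j=0: | u := -1 | iter j=1: | u := -3 | iter j=2: | u := -6 | result -7; both end at -7.
Sweeping the whole domain (48 inputs) finds no disagreement.
verdict: equivalent


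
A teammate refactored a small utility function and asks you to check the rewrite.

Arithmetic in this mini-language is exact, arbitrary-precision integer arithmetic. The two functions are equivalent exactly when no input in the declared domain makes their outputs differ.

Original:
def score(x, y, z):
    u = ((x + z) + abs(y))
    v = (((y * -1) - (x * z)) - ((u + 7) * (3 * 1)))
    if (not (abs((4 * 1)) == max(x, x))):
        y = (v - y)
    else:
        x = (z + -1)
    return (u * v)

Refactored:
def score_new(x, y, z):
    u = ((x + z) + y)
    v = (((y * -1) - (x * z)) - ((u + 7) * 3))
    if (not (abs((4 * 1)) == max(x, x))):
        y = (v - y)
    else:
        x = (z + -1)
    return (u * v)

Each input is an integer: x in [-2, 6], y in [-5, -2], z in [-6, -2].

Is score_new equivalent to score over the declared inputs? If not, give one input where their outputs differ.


The rewrite breaks on x=-2, y=-5, z=-6, where the results are 57 and -143.
score: u = -3; v = -19; (not (abs((4 * 1)) == max(x, x))) -> true; y = -14; return 57
score_new: u = -13; v = 11; (not (abs((4 * 1)) == max(x, x))) -> true; y = 16; return -143
verdict: not equivalent; witness: x=-2, y=-5, z=-6


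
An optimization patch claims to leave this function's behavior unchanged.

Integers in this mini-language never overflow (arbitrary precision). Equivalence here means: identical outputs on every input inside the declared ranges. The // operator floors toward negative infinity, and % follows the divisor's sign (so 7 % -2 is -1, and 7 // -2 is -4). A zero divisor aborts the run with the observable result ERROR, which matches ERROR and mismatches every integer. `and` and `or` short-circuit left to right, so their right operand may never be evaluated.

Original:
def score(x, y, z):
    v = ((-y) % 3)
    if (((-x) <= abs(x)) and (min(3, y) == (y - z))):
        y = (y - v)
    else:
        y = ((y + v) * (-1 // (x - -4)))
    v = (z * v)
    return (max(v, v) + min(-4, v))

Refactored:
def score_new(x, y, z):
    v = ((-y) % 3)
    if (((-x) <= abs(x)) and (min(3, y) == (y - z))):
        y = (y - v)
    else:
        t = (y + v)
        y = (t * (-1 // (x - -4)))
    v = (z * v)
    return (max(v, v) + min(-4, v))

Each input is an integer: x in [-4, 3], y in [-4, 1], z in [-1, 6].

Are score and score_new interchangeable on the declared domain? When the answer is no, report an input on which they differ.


Equivalent — the differences include statement counts differ; and local variable names differ, yet no declared input distinguishes the two.
As a probe, take x=3, y=-1, z=0: score runs v becomes 1; next (((-x) <= abs(x)) and (min(3, y) == (y - z))) evaluates to true; next y becomes -2; next v becomes 0; next final value -4; score_new runs v becomes 1; next (((-x) <= abs(x)) and (min(3, y) == (y - z))) evaluates to true; next y becomes -2; next v becomes 0; next final value -4; both end at -4.
Sweeping the whole domain (384 inputs) finds no disagreement.
verdict: equivalent


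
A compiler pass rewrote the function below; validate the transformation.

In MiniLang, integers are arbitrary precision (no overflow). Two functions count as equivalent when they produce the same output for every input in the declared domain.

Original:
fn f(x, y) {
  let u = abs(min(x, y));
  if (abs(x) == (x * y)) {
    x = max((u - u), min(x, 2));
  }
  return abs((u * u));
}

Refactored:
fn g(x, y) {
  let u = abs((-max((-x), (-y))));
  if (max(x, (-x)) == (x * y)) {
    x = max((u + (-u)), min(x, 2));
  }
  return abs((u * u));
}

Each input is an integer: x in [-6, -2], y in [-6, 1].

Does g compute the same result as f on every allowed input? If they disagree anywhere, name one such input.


Behavior is preserved: although arithmetic usage differs, min/max/abs usage differs, the outputs never diverge.
As a probe, take x=-4, y=-3: f runs u becomes 4; next (abs(x) == (x * y)) evaluates to false; next final value 16; g runs u becomes 4; next (max(x, (-x)) == (x * y)) evaluates to false; next final value 16; both end at 16.
Checked all 40 inputs in the declared domain: the outputs agree on every one.
verdict: equivalent


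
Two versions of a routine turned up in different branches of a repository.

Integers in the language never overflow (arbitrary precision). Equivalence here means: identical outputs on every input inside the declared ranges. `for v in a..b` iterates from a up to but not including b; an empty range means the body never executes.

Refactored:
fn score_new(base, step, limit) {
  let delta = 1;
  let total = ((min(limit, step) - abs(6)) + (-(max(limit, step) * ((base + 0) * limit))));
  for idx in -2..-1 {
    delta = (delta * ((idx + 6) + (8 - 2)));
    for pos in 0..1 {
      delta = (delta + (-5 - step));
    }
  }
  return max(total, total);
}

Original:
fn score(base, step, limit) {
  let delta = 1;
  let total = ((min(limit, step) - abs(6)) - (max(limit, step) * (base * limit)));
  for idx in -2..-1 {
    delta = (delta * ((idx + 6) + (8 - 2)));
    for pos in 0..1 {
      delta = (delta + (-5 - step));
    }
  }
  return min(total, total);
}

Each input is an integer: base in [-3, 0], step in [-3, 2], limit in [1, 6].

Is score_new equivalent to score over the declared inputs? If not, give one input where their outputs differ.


Although `min(total, total)` became `max(total, total)`, no input in the stated domain can expose it.
One worked example (base=-1, step=-2, limit=3) — score: delta becomes 1; next total becomes 1; next at idx=-2:; next delta becomes 10; next at pos=0:; next delta becomes 7; next final value 1; score_new: delta becomes 1; next total becomes 1; next at idx=-2:; next delta becomes 10; next at pos=0:; next delta becomes 7; next final value 1; agreement on 1.
Sweeping the whole domain (144 inputs) finds no disagreement.
verdict: equivalent


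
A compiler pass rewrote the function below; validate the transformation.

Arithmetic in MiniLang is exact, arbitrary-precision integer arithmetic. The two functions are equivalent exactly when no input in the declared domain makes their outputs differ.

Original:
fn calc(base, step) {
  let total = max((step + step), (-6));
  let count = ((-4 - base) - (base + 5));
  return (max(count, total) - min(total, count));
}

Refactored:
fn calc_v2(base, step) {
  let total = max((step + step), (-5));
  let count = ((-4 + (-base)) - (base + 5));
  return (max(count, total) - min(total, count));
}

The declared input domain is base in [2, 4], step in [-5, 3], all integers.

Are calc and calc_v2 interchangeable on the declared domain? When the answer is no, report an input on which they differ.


Run the pair on base=2, step=-5.
calc: total becomes -6; next count becomes -13; next final value 7
calc_v2: total becomes -5; next count becomes -13; next final value 8
7 != 8, so the rewrite changes behavior.
verdict: not equivalent; witness: base=2, step=-5


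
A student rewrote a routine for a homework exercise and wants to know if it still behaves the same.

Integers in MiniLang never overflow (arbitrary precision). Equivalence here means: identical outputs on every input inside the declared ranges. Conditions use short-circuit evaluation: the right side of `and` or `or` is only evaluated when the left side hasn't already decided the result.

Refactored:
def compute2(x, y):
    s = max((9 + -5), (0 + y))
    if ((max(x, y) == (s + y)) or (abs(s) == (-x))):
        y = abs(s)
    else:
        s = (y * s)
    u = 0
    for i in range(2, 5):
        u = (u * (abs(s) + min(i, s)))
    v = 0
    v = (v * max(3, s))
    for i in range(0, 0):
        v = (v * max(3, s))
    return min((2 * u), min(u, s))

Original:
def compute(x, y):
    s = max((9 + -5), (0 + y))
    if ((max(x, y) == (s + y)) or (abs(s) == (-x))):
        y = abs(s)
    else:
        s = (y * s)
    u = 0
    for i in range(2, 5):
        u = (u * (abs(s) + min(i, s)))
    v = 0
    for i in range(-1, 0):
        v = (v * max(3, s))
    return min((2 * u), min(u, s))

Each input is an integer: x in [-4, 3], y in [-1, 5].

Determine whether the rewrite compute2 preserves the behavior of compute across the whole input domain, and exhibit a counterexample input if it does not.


Side by side, the visible changes include: arithmetic usage differs, plus statement counts differ, plus loop structure differs, plus constant usage differs, plus min/max/abs usage differs.
Spot check at x=-4, y=4 — compute: s = 4; ((max(x, y) == (s + y)) or (abs(s) == (-x))) -> true; y = 4; u = 0; [i=2]; u = 0; [i=3]; u = 0; [i=4]; u = 0; v = 0; [i=-1]; v = 0; return 0. compute2: s = 4; ((max(x, y) == (s + y)) or (abs(s) == (-x))) -> true; y = 4; u = 0; [i=2]; u = 0; [i=3]; u = 0; [i=4]; u = 0; v = 0; v = 0; the i loop: no iterations; return 0. Both give 0.
Every one of the 56 inputs gives matching results.
verdict: equivalent


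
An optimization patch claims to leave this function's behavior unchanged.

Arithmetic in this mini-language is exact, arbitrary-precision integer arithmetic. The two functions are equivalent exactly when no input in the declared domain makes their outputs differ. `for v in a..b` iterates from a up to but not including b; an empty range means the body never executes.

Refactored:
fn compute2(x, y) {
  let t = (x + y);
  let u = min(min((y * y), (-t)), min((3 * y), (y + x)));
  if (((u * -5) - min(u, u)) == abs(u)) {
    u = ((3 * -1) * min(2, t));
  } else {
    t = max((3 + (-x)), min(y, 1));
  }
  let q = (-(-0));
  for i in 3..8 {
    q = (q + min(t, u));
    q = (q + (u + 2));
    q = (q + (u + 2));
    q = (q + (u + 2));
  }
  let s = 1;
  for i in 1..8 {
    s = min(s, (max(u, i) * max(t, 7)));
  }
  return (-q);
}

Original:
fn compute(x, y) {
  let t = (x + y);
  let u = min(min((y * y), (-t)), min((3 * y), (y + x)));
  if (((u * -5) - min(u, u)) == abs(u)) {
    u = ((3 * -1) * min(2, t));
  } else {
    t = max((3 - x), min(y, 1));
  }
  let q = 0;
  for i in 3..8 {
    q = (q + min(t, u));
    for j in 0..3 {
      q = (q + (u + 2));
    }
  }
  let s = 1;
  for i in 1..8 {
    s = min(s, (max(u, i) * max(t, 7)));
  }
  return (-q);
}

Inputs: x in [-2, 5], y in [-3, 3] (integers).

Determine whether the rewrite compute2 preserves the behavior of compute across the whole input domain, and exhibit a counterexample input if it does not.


Side by side, the visible changes include: statement counts differ; and constant usage differs; and local variable names differ; and arithmetic usage differs; and loop structure differs.
Spot check at x=1, y=3 — compute: t becomes 4; next u becomes -4; next (((u * -5) - min(u, u)) == abs(u)) evaluates to false; next t becomes 2; next q becomes 0; next at i=3:; next q becomes -4; next at j=0:; next q becomes -6; next at j=1:; next q becomes -8; next at j=2:; next q becomes -10; next at i=4:; next q becomes -14; next at j=0:; next q becomes -16; next at j=1:; next q becomes -18; next at j=2:; next q becomes -20; next at i=5:; next q becomes -24; next at j=0:; next q becomes -26; next at j=1:; next q becomes -28; next at j=2:; next q becomes -30; next at i=6:; next q becomes -34; next at j=0:; next q becomes -36; next at j=1:; next q becomes -38; next at j=2:; next q becomes -40; next at i=7:; next q becomes -44; next at j=0:; next q becomes -46; next at j=1:; next q becomes -48; next at j=2:; next q becomes -50; next s becomes 1; next at i=1:; next s becomes 1; next at i=2:; next s becomes 1; next at i=3:; next s becomes 1; next at i=4:; next s becomes 1; next at i=5:; next s becomes 1; next at i=6:; next s becomes 1; next at i=7:; next s becomes 1; next final value 50. compute2: t becomes 4; next u becomes -4; next (((u * -5) - min(u, u)) == abs(u)) evaluates to false; next t becomes 2; next q becomes 0; next at i=3:; next q becomes -4; next q becomes -6; next q becomes -8; next q becomes -10; next at i=4:; next q becomes -14; next q becomes -16; next q becomes -18; next q becomes -20; next at i=5:; next q becomes -24; next q becomes -26; next q becomes -28; next q becomes -30; next at i=6:; next q becomes -34; next q becomes -36; next q becomes -38; next q becomes -40; next at i=7:; next q becomes -44; next q becomes -46; next q becomes -48; next q becomes -50; next s becomes 1; next at i=1:; next s becomes 1; next at i=2:; next s becomes 1; next at i=3:; next s becomes 1; next at i=4:; next s becomes 1; next at i=5:; next s becomes 1; next at i=6:; next s becomes 1; next at i=7:; next s becomes 1; next final value 50. Both give 50.
Checked all 56 inputs in the declared domain: the outputs agree on every one.
verdict: equivalent


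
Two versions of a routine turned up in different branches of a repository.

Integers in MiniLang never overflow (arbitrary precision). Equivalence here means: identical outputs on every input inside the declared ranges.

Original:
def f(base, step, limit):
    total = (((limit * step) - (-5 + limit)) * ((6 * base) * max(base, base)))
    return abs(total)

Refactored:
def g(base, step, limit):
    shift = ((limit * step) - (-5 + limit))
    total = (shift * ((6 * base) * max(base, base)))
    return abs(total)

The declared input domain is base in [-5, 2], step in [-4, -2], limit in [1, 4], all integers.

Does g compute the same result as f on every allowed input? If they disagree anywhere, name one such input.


Although statement counts differ, and local variable names differ, 96/96 inputs agree.
verdict: equivalent


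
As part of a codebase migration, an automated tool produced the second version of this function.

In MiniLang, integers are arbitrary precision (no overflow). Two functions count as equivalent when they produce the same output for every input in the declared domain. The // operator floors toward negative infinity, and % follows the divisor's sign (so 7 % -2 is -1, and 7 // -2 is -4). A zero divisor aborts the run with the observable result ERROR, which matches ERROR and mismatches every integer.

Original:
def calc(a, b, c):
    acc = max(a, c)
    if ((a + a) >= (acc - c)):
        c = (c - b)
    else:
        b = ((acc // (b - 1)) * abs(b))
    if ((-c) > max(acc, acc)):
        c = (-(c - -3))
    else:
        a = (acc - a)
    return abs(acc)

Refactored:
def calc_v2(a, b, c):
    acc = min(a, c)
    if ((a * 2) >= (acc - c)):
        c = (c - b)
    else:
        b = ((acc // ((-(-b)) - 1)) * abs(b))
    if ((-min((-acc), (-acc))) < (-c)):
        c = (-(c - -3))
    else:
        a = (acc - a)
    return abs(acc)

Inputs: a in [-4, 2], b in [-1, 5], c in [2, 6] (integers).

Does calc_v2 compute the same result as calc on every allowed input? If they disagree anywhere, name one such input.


Consider the input a=-4, b=-1, c=2.
calc: acc becomes 2; next ((a + a) >= (acc - c)) evaluates to false; next b becomes -1; next ((-c) > max(acc, acc)) evaluates to false; next a becomes 6; next final value 2
calc_v2: acc becomes -4; next ((a * 2) >= (acc - c)) evaluates to false; next b becomes 2; next ((-min((-acc), (-acc))) < (-c)) evaluates to true; next c becomes -5; next final value 4
2 and 4 differ, so these are not the same function on this domain.
verdict: not equivalent; witness: a=-4, b=-1, c=2


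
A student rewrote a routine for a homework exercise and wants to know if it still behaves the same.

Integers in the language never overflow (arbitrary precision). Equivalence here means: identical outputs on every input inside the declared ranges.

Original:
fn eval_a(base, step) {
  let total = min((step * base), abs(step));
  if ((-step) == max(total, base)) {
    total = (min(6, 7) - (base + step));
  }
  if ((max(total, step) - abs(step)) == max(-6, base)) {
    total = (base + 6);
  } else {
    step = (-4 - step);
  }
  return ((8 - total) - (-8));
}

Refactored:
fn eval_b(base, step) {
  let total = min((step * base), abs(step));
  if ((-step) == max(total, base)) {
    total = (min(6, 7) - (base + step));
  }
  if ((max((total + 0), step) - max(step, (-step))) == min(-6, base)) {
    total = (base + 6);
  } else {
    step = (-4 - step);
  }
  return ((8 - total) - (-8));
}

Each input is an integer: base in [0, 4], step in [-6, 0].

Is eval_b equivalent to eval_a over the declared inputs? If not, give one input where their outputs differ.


Not equivalent: base=0, step=-6 separates them (16 vs 10).
eval_a: total = 0; ((-step) == max(total, base)) -> false; ((max(total, step) - abs(step)) == max(-6, base)) -> false; step = 2; return 16
eval_b: total = 0; ((-step) == max(total, base)) -> false; ((max((total + 0), step) - max(step, (-step))) == min(-6, base)) -> true; total = 6; return 10
verdict: not equivalent; witness: base=0, step=-6


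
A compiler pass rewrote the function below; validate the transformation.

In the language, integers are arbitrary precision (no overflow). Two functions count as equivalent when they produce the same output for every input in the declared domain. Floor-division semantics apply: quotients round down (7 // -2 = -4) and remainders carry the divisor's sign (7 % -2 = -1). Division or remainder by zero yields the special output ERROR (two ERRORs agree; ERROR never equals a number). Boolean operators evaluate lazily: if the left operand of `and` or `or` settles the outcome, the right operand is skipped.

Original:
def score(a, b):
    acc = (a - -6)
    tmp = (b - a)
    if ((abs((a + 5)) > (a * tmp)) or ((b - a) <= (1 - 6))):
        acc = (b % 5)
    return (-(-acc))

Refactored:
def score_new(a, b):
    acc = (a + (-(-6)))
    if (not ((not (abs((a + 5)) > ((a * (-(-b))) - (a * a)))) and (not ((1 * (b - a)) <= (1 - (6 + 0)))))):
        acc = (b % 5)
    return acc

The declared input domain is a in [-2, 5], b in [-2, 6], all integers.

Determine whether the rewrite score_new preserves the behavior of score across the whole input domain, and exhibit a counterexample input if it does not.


This is a faithful refactor — constant usage differs, plus arithmetic usage differs, plus statement counts differ, plus boolean connective usage differs, plus local variable names differ, but the computed results match everywhere.
Spot check at a=3, b=6 — score: acc=9, then tmp=3, then ((abs((a + 5)) > (a * tmp)) or ((b - a) <= (1 - 6))) is false, then returns 9. score_new: acc=9, then (not ((not (abs((a + 5)) > ((a * (-(-b))) - (a * a)))) and (not ((1 * (b - a)) <= (1 - (6 + 0)))))) is false, then returns 9. Both give 9.
An exhaustive pass over the 72 declared inputs shows identical outputs.
verdict: equivalent


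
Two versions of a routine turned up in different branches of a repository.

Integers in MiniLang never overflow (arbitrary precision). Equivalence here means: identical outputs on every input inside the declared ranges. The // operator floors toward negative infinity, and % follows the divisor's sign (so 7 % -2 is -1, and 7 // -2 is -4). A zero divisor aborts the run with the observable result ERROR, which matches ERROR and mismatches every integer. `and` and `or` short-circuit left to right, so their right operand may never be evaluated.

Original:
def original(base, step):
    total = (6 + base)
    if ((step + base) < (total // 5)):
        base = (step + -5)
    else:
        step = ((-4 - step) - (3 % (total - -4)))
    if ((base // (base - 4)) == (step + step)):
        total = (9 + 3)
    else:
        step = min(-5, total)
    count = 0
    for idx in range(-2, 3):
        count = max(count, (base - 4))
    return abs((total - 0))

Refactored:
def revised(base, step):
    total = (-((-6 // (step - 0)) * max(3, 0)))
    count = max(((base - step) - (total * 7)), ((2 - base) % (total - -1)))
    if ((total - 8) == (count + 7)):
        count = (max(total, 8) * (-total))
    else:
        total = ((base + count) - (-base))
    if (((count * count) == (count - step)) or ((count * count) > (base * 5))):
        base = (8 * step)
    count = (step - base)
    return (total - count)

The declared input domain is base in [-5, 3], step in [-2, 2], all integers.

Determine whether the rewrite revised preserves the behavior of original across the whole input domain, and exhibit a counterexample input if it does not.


Evaluate both at base=-5, step=-2.
original: total := 1 | ((step + base) < (total // 5)): true | base := -7 | ((base // (base - 4)) == (step + step)): false | step := -5 | count := 0 | iter idx=-2: | count := 0 | iter idx=-1: | count := 0 | iter idx=0: | count := 0 | iter idx=1: | count := 0 | iter idx=2: | count := 0 | result 1
revised: total := -9 | count := 60 | ((total - 8) == (count + 7)): false | total := 50 | (((count * count) == (count - step)) or ((count * count) > (base * 5))): true | base := -16 | count := 14 | result 36
1 != 36, so the rewrite changes behavior.
verdict: not equivalent; witness: base=-5, step=-2


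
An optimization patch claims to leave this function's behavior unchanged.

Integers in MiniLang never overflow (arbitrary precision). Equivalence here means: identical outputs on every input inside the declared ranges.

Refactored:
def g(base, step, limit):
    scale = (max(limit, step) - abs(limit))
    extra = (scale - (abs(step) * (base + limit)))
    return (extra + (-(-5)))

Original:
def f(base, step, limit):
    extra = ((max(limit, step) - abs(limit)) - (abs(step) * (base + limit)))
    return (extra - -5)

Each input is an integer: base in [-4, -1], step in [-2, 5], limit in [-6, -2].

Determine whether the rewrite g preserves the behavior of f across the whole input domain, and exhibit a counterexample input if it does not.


The two are interchangeable: local variable names differ, and arithmetic usage differs, and statement counts differ, and every declared input agrees.
As a probe, take base=-4, step=-1, limit=-4: f runs extra=3, then returns 8; g runs scale=-5, then extra=3, then returns 8; both end at 8.
Checked all 160 inputs in the declared domain: the outputs agree on every one.
verdict: equivalent


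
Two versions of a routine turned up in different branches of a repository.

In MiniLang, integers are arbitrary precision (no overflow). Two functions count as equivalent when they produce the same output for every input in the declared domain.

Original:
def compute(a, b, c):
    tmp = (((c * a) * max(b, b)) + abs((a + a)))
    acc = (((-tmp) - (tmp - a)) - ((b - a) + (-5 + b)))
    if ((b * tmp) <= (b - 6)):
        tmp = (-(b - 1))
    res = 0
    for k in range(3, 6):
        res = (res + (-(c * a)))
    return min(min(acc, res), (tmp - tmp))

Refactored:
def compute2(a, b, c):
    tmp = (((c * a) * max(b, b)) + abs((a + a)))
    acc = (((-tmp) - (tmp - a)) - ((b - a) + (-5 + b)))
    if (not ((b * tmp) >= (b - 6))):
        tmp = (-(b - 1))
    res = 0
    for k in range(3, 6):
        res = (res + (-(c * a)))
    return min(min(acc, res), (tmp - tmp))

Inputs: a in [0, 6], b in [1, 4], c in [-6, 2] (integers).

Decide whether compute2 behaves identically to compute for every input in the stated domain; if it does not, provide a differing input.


Equivalent. Whatever the rewrite altered, no input in the stated domain can expose a difference.
Every one of the 252 inputs gives matching results.
Spot check at a=1, b=2, c=-2 — compute: tmp = -2; acc = 7; ((b * tmp) <= (b - 6)) -> true; tmp = -1; res = 0; [k=3]; res = 2; [k=4]; res = 4; [k=5]; res = 6; return 0. compute2: tmp = -2; acc = 7; (not ((b * tmp) >= (b - 6))) -> false; res = 0; [k=3]; res = 2; [k=4]; res = 4; [k=5]; res = 6; return 0. Both give 0.
verdict: equivalent


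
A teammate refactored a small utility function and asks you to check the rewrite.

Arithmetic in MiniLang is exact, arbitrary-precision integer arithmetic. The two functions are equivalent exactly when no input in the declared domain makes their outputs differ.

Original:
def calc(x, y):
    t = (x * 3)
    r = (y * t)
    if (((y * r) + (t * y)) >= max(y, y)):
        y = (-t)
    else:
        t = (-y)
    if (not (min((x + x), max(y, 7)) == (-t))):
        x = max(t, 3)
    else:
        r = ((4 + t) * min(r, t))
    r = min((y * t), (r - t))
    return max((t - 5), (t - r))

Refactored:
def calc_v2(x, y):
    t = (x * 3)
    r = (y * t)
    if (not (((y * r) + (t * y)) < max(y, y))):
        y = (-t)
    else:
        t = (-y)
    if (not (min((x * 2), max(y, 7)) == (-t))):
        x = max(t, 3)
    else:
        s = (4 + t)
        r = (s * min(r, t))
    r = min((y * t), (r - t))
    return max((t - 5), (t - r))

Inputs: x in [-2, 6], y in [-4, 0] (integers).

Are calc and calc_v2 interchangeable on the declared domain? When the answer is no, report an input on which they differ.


The two are interchangeable: arithmetic usage differs; also boolean connective usage differs; also statement counts differ; also comparison usage differs; also constant usage differs; also local variable names differ, and every declared input agrees.
As a probe, take x=0, y=-2: calc runs t=0, then r=0, then (((y * r) + (t * y)) >= max(y, y)) is true, then y=0, then (not (min((x + x), max(y, 7)) == (-t))) is false, then r=0, then r=0, then returns 0; calc_v2 runs t=0, then r=0, then (not (((y * r) + (t * y)) < max(y, y))) is true, then y=0, then (not (min((x * 2), max(y, 7)) == (-t))) is false, then s=4, then r=0, then r=0, then returns 0; both end at 0.
Across all 45 domain points the two functions coincide.
verdict: equivalent


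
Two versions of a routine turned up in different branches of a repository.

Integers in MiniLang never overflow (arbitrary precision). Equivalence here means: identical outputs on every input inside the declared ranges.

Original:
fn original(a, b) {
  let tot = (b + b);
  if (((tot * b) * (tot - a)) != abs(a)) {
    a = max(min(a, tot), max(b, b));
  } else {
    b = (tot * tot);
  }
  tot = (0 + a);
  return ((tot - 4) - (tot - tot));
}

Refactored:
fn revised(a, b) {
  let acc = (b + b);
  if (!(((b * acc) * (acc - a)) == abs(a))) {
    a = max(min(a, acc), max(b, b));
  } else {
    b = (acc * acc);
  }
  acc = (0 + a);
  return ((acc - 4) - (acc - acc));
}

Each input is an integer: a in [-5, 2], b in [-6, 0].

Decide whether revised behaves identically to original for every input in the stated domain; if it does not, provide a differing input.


Equivalent — the differences include comparison usage differs, local variable names differ, boolean connective usage differs, yet no declared input distinguishes the two.
Tracing a=0, b=-2: original: tot becomes -4; next (((tot * b) * (tot - a)) != abs(a)) evaluates to true; next a becomes -2; next tot becomes -2; next final value -6 | revised: acc becomes -4; next (!(((b * acc) * (acc - a)) == abs(a))) evaluates to true; next a becomes -2; next acc becomes -2; next final value -6 — matching result -6.
Sweeping the whole domain (56 inputs) finds no disagreement.
verdict: equivalent


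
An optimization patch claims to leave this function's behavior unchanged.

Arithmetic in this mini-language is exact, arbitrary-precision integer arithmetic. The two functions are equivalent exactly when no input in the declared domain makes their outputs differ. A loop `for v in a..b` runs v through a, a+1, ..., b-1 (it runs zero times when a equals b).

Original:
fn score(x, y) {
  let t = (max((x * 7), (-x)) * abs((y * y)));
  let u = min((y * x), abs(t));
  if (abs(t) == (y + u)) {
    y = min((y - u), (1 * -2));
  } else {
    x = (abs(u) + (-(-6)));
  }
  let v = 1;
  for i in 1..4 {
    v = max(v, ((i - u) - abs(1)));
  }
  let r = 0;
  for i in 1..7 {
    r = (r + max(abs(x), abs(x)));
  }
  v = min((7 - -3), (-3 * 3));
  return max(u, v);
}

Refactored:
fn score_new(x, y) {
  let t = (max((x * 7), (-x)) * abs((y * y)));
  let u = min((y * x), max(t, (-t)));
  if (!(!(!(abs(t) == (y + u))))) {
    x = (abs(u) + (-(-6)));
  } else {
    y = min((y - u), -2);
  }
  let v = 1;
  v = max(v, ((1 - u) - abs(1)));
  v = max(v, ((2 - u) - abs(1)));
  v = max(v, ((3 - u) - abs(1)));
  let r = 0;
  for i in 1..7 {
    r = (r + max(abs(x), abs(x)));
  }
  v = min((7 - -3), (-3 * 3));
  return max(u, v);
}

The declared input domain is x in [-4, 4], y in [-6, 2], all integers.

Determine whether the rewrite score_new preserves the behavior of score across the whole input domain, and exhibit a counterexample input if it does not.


Side by side, the visible changes include: constant usage differs, plus statement counts differ, plus arithmetic usage differs, plus boolean connective usage differs, plus min/max/abs usage differs, plus loop structure differs.
As a probe, take x=2, y=-2: score runs t := 56 | u := -4 | (abs(t) == (y + u)): false | x := 10 | v := 1 | iter i=1: | v := 4 | iter i=2: | v := 5 | iter i=3: | v := 6 | r := 0 | iter i=1: | r := 10 | iter i=2: | r := 20 | iter i=3: | r := 30 | iter i=4: | r := 40 | iter i=5: | r := 50 | iter i=6: | r := 60 | v := -9 | result -4; score_new runs t := 56 | u := -4 | (!(!(!(abs(t) == (y + u))))): true | x := 10 | v := 1 | v := 4 | v := 5 | v := 6 | r := 0 | iter i=1: | r := 10 | iter i=2: | r := 20 | iter i=3: | r := 30 | iter i=4: | r := 40 | iter i=5: | r := 50 | iter i=6: | r := 60 | v := -9 | result -4; both end at -4.
An exhaustive pass over the 81 declared inputs shows identical outputs.
verdict: equivalent


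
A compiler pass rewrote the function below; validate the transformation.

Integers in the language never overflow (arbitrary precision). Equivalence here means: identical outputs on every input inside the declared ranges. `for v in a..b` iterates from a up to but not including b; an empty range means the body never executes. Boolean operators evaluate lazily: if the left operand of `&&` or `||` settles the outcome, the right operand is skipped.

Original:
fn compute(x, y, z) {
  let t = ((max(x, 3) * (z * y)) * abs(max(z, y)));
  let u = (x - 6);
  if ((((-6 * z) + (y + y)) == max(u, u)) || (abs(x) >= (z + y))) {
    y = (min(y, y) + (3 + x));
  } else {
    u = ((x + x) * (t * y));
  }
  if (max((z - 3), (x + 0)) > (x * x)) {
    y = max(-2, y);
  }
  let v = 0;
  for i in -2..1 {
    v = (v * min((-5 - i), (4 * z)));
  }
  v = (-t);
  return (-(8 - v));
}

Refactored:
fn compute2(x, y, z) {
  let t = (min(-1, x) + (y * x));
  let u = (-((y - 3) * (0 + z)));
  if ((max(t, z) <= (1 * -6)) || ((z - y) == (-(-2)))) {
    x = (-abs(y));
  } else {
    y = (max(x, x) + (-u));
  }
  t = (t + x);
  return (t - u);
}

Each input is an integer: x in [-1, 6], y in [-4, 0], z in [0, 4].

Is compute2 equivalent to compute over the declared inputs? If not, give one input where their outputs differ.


At x=-1, y=-4, z=0: compute gives -8, compute2 gives 2.
verdict: not equivalent; witness: x=-1, y=-4, z=0


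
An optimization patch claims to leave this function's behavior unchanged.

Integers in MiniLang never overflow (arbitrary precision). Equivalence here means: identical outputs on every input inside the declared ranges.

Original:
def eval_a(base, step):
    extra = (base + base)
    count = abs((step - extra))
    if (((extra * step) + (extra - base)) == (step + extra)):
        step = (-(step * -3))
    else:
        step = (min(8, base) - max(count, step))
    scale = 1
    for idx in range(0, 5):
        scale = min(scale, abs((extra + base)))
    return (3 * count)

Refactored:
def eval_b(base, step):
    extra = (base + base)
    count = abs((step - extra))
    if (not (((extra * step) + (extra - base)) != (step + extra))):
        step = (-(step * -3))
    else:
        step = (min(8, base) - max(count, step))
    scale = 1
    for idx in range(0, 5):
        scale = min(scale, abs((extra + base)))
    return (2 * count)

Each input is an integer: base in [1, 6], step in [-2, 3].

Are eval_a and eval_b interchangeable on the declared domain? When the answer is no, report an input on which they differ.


base=1, step=-2 yields 12 from eval_a but 8 from eval_b.
verdict: not equivalent; witness: base=1, step=-2


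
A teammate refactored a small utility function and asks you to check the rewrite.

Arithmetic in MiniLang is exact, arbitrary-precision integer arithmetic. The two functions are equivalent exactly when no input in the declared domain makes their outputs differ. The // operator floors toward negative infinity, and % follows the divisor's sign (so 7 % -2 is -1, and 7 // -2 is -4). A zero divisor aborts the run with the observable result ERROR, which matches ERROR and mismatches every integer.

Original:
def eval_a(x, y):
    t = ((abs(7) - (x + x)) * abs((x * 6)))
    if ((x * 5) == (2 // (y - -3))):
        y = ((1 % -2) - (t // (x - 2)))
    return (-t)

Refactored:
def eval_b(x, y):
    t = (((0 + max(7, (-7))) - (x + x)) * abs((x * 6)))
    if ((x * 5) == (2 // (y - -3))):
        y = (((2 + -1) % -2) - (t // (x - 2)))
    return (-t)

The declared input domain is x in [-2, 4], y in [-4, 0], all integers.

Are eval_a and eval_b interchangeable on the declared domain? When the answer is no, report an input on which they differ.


Equivalent — the differences include min/max/abs usage differs; arithmetic usage differs; constant usage differs, yet no declared input distinguishes the two.
Spot check at x=4, y=-2 — eval_a: t becomes -24; next ((x * 5) == (2 // (y - -3))) evaluates to false; next final value 24. eval_b: t becomes -24; next ((x * 5) == (2 // (y - -3))) evaluates to false; next final value 24. Both give 24.
Sweeping the whole domain (35 inputs) finds no disagreement.
verdict: equivalent


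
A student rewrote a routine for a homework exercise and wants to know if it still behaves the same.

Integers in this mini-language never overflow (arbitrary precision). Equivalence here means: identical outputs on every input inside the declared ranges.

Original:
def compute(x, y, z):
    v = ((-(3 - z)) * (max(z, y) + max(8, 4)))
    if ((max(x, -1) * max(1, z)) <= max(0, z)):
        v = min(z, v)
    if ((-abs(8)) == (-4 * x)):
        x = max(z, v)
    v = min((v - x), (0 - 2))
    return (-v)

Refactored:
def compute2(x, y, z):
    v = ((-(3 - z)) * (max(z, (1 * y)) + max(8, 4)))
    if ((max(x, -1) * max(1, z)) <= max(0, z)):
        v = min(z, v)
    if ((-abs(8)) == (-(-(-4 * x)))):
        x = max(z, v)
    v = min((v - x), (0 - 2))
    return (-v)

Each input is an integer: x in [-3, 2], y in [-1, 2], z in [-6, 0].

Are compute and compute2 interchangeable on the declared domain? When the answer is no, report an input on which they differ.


Differences: constant usage differs; arithmetic usage differs — yet all 168 inputs agree.
verdict: equivalent


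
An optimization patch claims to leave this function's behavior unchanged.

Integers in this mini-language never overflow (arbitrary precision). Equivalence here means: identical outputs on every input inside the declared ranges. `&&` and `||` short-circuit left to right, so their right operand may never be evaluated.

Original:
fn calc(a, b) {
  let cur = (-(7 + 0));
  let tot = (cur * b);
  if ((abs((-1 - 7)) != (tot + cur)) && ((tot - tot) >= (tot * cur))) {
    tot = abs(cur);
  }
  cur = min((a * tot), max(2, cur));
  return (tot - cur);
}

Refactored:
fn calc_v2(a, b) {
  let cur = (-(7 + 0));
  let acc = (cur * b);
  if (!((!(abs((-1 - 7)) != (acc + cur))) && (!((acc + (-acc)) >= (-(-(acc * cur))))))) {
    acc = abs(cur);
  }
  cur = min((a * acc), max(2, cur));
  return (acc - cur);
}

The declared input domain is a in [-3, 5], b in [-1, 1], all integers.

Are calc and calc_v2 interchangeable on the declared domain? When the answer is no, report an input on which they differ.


Consider the input a=-3, b=1.
calc: cur=-7, then tot=-7, then ((abs((-1 - 7)) != (tot + cur)) && ((tot - tot) >= (tot * cur))) is false, then cur=2, then returns -9
calc_v2: cur=-7, then acc=-7, then (!((!(abs((-1 - 7)) != (acc + cur))) && (!((acc + (-acc)) >= (-(-(acc * cur))))))) is true, then acc=7, then cur=-21, then returns 28
-9 vs 28 — the two versions disagree here.
verdict: not equivalent; witness: a=-3, b=1
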